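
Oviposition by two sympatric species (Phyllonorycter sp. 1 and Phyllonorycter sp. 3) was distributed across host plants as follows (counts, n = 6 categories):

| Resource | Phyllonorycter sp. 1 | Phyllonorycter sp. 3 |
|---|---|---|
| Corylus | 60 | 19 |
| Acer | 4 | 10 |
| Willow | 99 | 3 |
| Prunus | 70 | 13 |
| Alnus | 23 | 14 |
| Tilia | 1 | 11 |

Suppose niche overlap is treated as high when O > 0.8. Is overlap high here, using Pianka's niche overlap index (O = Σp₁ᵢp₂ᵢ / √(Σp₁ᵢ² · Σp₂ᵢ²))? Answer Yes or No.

Proportions for Phyllonorycter sp. 1 (n=257): 60/257=0.2335, 4/257=0.0156, 99/257=0.3852, 70/257=0.2724, 23/257=0.0895, 1/257=0.0039
Proportions for Phyllonorycter sp. 3 (n=70): 19/70=0.2714, 10/70=0.1429, 3/70=0.0429, 13/70=0.1857, 14/70=0.2000, 11/70=0.1571
Σ p₁ᵢp₂ᵢ = 0.063372 + 0.002229 + 0.016525 + 0.050585 + 0.017900 + 0.000613 = 0.151224
Σp_1ᵢ² = 0.2335² + 0.0156² + 0.3852² + 0.2724² + 0.0895² + 0.0039² = 0.054522 + 0.000243 + 0.148379 + 0.074202 + 0.008010 + 0.000015 = 0.285371
Σp_2ᵢ² = 0.2714² + 0.1429² + 0.0429² + 0.1857² + 0.2000² + 0.1571² = 0.073658 + 0.020420 + 0.001840 + 0.034484 + 0.040000 + 0.024680 = 0.195082
O = 0.151224 / √(0.285371 × 0.195082) = 0.151224 / 0.2359465 = 0.6409
O = 0.6409 < 0.8 → No.

No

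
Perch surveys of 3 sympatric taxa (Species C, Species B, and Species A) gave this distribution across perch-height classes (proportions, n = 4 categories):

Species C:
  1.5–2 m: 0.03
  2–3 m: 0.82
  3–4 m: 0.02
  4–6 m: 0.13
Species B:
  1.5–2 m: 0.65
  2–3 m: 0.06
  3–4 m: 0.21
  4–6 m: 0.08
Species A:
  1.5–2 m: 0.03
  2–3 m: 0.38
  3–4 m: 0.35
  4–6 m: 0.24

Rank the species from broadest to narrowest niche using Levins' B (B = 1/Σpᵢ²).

Σp_Cᵢ² = 0.03² + 0.82² + 0.02² + 0.13² = 0.0009 + 0.6724 + 0.0004 + 0.0169 = 0.6906
B_C = 1 / 0.6906 = 1.4480
Σp_Bᵢ² = 0.65² + 0.06² + 0.21² + 0.08² = 0.4225 + 0.0036 + 0.0441 + 0.0064 = 0.4766
B_B = 1 / 0.4766 = 2.0982
Σp_Aᵢ² = 0.03² + 0.38² + 0.35² + 0.24² = 0.0009 + 0.1444 + 0.1225 + 0.0576 = 0.3254
B_A = 1 / 0.3254 = 3.0731
Ranking by B (broadest → narrowest): Species A (3.07) > Species B (2.10) > Species C (1.45)

Species A > Species B > Species C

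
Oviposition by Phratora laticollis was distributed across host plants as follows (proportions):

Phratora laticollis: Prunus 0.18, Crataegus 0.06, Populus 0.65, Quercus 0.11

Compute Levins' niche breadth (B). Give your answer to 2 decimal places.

2.12

Σpᵢ² = 0.18² + 0.06² + 0.65² + 0.11² = 0.0324 + 0.0036 + 0.4225 + 0.0121 = 0.4706
B = 1 / 0.4706 = 2.1249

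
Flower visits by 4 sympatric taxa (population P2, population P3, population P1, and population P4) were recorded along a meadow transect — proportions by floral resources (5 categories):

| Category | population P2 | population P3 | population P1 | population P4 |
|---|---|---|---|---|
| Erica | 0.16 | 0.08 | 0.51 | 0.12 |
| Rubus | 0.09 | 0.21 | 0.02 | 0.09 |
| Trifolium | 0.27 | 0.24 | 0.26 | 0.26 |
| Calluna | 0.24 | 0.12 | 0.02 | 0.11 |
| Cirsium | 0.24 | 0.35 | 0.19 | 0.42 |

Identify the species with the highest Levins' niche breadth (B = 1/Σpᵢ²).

population P2

Σp_P2ᵢ² = 0.16² + 0.09² + 0.27² + 0.24² + 0.24² = 0.0256 + 0.0081 + 0.0729 + 0.0576 + 0.0576 = 0.2218
B_P2 = 1 / 0.2218 = 4.5086
Σp_P3ᵢ² = 0.08² + 0.21² + 0.24² + 0.12² + 0.35² = 0.0064 + 0.0441 + 0.0576 + 0.0144 + 0.1225 = 0.2450
B_P3 = 1 / 0.2450 = 4.0816
Σp_P1ᵢ² = 0.51² + 0.02² + 0.26² + 0.02² + 0.19² = 0.2601 + 0.0004 + 0.0676 + 0.0004 + 0.0361 = 0.3646
B_P1 = 1 / 0.3646 = 2.7427
Σp_P4ᵢ² = 0.12² + 0.09² + 0.26² + 0.11² + 0.42² = 0.0144 + 0.0081 + 0.0676 + 0.0121 + 0.1764 = 0.2786
B_P4 = 1 / 0.2786 = 3.5894
Highest B → broadest niche (most generalist): population P2 (B = 4.51).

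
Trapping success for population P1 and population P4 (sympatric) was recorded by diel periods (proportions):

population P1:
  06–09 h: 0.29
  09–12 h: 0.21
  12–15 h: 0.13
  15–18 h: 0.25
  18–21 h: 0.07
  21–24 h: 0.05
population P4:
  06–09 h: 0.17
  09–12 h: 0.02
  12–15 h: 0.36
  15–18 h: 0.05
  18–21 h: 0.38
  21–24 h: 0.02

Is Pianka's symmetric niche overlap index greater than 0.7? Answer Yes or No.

No

Σ p₁ᵢp₂ᵢ = 0.0493 + 0.0042 + 0.0468 + 0.0125 + 0.0266 + 0.0010 = 0.1404
Σp_1ᵢ² = 0.29² + 0.21² + 0.13² + 0.25² + 0.07² + 0.05² = 0.0841 + 0.0441 + 0.0169 + 0.0625 + 0.0049 + 0.0025 = 0.2150
Σp_2ᵢ² = 0.17² + 0.02² + 0.36² + 0.05² + 0.38² + 0.02² = 0.0289 + 0.0004 + 0.1296 + 0.0025 + 0.1444 + 0.0004 = 0.3062
O = 0.1404 / √(0.2150 × 0.3062) = 0.1404 / 0.25658 = 0.5472
O = 0.5472 < 0.7 → No.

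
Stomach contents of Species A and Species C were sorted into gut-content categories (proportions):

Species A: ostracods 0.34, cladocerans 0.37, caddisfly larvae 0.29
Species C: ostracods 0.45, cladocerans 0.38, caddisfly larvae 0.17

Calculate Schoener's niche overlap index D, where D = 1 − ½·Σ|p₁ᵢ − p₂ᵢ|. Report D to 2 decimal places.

Σ|p₁ᵢ − p₂ᵢ| = 0.11 + 0.01 + 0.12 = 0.24
D = 1 − ½ × 0.24 = 1 − 0.120 = 0.8800

0.88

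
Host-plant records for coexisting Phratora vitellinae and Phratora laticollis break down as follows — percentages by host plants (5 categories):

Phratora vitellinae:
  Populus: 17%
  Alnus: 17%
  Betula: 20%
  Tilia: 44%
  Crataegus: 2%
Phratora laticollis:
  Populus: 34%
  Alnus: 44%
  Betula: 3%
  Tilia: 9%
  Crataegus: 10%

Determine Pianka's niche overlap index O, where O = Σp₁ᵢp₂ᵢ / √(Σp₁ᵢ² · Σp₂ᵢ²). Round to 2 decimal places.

Convert percentages to proportions (divide by 100).
Σ p₁ᵢp₂ᵢ = 0.0578 + 0.0748 + 0.0060 + 0.0396 + 0.0020 = 0.1802
Σp_1ᵢ² = 0.17² + 0.17² + 0.20² + 0.44² + 0.02² = 0.0289 + 0.0289 + 0.0400 + 0.1936 + 0.0004 = 0.2918
Σp_2ᵢ² = 0.34² + 0.44² + 0.03² + 0.09² + 0.10² = 0.1156 + 0.1936 + 0.0009 + 0.0081 + 0.0100 = 0.3282
O = 0.1802 / √(0.2918 × 0.3282) = 0.1802 / 0.30947 = 0.5823

0.58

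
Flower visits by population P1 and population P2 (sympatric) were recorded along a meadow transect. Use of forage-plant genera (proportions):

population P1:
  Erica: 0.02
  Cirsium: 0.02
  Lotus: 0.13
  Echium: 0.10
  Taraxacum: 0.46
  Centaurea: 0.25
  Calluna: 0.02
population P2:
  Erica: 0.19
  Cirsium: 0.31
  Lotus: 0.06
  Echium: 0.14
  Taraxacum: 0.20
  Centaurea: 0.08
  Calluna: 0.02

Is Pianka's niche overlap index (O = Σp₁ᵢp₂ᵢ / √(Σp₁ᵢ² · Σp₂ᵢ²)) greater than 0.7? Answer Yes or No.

No

Σ p₁ᵢp₂ᵢ = 0.0038 + 0.0062 + 0.0078 + 0.0140 + 0.0920 + 0.0200 + 0.0004 = 0.1442
Σp_1ᵢ² = 0.02² + 0.02² + 0.13² + 0.10² + 0.46² + 0.25² + 0.02² = 0.0004 + 0.0004 + 0.0169 + 0.0100 + 0.2116 + 0.0625 + 0.0004 = 0.3022
Σp_2ᵢ² = 0.19² + 0.31² + 0.06² + 0.14² + 0.20² + 0.08² + 0.02² = 0.0361 + 0.0961 + 0.0036 + 0.0196 + 0.0400 + 0.0064 + 0.0004 = 0.2022
O = 0.1442 / √(0.3022 × 0.2022) = 0.1442 / 0.24719 = 0.5834
O = 0.5834 < 0.7 → No.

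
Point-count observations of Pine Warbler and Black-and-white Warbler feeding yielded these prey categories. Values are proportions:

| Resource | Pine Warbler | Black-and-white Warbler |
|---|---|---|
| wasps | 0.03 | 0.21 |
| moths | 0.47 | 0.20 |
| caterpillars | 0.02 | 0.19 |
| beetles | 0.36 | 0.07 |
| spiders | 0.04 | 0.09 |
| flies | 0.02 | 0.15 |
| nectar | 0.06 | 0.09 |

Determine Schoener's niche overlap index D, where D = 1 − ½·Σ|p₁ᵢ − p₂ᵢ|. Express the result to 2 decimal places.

0.44

Σ|p₁ᵢ − p₂ᵢ| = 0.18 + 0.27 + 0.17 + 0.29 + 0.05 + 0.13 + 0.03 = 1.12
D = 1 − ½ × 1.12 = 1 − 0.560 = 0.4400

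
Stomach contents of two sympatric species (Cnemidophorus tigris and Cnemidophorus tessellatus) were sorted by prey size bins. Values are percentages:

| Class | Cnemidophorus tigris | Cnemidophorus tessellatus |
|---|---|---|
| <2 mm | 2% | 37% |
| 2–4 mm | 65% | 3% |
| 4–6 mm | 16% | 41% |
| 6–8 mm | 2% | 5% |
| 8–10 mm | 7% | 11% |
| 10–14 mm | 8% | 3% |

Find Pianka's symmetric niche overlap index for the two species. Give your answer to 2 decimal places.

Convert percentages to proportions (divide by 100).
Σ p₁ᵢp₂ᵢ = 0.0074 + 0.0195 + 0.0656 + 0.0010 + 0.0077 + 0.0024 = 0.1036
Σp_1ᵢ² = 0.02² + 0.65² + 0.16² + 0.02² + 0.07² + 0.08² = 0.0004 + 0.4225 + 0.0256 + 0.0004 + 0.0049 + 0.0064 = 0.4602
Σp_2ᵢ² = 0.37² + 0.03² + 0.41² + 0.05² + 0.11² + 0.03² = 0.1369 + 0.0009 + 0.1681 + 0.0025 + 0.0121 + 0.0009 = 0.3214
O = 0.1036 / √(0.4602 × 0.3214) = 0.1036 / 0.38459 = 0.2694

0.27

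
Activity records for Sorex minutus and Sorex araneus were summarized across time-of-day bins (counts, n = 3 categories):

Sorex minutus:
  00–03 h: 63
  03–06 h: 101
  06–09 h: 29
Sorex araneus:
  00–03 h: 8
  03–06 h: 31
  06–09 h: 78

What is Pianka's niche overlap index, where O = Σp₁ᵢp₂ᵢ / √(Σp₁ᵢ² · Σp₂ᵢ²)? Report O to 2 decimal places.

Proportions for Sorex minutus (n=193): 63/193=0.3264, 101/193=0.5233, 29/193=0.1503
Proportions for Sorex araneus (n=117): 8/117=0.0684, 31/117=0.2650, 78/117=0.6667
Σ p₁ᵢp₂ᵢ = 0.022326 + 0.138675 + 0.100205 = 0.261206
Σp_1ᵢ² = 0.3264² + 0.5233² + 0.1503² = 0.106537 + 0.273843 + 0.022590 = 0.402970
Σp_2ᵢ² = 0.0684² + 0.2650² + 0.6667² = 0.004679 + 0.070225 + 0.444489 = 0.519393
O = 0.261206 / √(0.402970 × 0.519393) = 0.261206 / 0.4574929 = 0.5710

0.57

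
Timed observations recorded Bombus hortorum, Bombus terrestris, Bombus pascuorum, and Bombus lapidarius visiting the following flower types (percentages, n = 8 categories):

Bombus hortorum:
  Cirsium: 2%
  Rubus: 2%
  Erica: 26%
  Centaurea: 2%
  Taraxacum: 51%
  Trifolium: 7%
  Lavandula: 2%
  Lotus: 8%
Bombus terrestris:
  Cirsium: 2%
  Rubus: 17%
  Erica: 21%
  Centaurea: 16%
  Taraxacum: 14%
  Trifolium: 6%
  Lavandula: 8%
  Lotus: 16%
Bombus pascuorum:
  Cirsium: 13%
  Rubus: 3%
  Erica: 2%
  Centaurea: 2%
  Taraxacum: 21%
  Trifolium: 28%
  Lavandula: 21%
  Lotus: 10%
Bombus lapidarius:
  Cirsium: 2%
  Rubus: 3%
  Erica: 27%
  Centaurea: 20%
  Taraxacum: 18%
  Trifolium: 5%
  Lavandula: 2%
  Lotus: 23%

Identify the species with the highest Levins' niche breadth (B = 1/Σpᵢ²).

Bombus terrestris

Convert percentages to proportions (divide by 100).
Σp_hortᵢ² = 0.02² + 0.02² + 0.26² + 0.02² + 0.51² + 0.07² + 0.02² + 0.08² = 0.0004 + 0.0004 + 0.0676 + 0.0004 + 0.2601 + 0.0049 + 0.0004 + 0.0064 = 0.3406
B_hort = 1 / 0.3406 = 2.9360
Σp_terrᵢ² = 0.02² + 0.17² + 0.21² + 0.16² + 0.14² + 0.06² + 0.08² + 0.16² = 0.0004 + 0.0289 + 0.0441 + 0.0256 + 0.0196 + 0.0036 + 0.0064 + 0.0256 = 0.1542
B_terr = 1 / 0.1542 = 6.4851
Σp_pascᵢ² = 0.13² + 0.03² + 0.02² + 0.02² + 0.21² + 0.28² + 0.21² + 0.10² = 0.0169 + 0.0009 + 0.0004 + 0.0004 + 0.0441 + 0.0784 + 0.0441 + 0.0100 = 0.1952
B_pasc = 1 / 0.1952 = 5.1230
Σp_lapiᵢ² = 0.02² + 0.03² + 0.27² + 0.20² + 0.18² + 0.05² + 0.02² + 0.23² = 0.0004 + 0.0009 + 0.0729 + 0.0400 + 0.0324 + 0.0025 + 0.0004 + 0.0529 = 0.2024
B_lapi = 1 / 0.2024 = 4.9407
Highest B → broadest niche (most generalist): Bombus terrestris (B = 6.49).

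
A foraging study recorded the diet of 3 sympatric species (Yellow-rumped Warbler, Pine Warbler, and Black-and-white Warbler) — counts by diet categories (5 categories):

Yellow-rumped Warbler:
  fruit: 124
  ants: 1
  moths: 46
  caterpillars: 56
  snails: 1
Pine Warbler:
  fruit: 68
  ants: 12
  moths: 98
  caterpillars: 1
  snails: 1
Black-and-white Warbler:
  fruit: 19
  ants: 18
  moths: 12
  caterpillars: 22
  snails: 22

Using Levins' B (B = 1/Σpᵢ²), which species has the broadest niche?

Black-and-white Warbler

Proportions for Yellow-rumped Warbler (n=228): 124/228=0.5439, 1/228=0.0044, 46/228=0.2018, 56/228=0.2456, 1/228=0.0044
Proportions for Pine Warbler (n=180): 68/180=0.3778, 12/180=0.0667, 98/180=0.5444, 1/180=0.0056, 1/180=0.0056
Proportions for Black-and-white Warbler (n=93): 19/93=0.2043, 18/93=0.1935, 12/93=0.1290, 22/93=0.2366, 22/93=0.2366
Σp_Yellᵢ² = 0.5439² + 0.0044² + 0.2018² + 0.2456² + 0.0044² = 0.295827 + 0.000019 + 0.040723 + 0.060319 + 0.000019 = 0.396907
B_Yell = 1 / 0.396907 = 2.5195
Σp_Pineᵢ² = 0.3778² + 0.0667² + 0.5444² + 0.0056² + 0.0056² = 0.142733 + 0.004449 + 0.296371 + 0.000031 + 0.000031 = 0.443615
B_Pine = 1 / 0.443615 = 2.2542
Σp_Blacᵢ² = 0.2043² + 0.1935² + 0.1290² + 0.2366² + 0.2366² = 0.041738 + 0.037442 + 0.016641 + 0.055980 + 0.055980 = 0.207781
B_Blac = 1 / 0.207781 = 4.8128
Highest B → broadest niche (most generalist): Black-and-white Warbler (B = 4.81).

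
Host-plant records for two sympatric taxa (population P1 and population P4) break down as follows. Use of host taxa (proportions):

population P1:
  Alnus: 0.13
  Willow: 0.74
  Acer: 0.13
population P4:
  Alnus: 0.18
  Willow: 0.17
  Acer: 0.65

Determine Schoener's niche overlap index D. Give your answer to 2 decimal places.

Σ|p₁ᵢ − p₂ᵢ| = 0.05 + 0.57 + 0.52 = 1.14
D = 1 − ½ × 1.14 = 1 − 0.570 = 0.4300

0.43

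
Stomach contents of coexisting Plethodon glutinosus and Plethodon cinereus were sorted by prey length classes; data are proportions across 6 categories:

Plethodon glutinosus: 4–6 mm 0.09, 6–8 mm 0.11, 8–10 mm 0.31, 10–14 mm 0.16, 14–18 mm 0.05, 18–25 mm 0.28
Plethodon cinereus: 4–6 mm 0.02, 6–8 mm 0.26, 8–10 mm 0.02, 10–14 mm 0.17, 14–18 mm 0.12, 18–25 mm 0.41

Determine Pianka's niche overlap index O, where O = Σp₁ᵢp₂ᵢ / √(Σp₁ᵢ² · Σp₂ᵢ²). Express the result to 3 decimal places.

0.739

Σ p₁ᵢp₂ᵢ = 0.0018 + 0.0286 + 0.0062 + 0.0272 + 0.0060 + 0.1148 = 0.1846
Σp_1ᵢ² = 0.09² + 0.11² + 0.31² + 0.16² + 0.05² + 0.28² = 0.0081 + 0.0121 + 0.0961 + 0.0256 + 0.0025 + 0.0784 = 0.2228
Σp_2ᵢ² = 0.02² + 0.26² + 0.02² + 0.17² + 0.12² + 0.41² = 0.0004 + 0.0676 + 0.0004 + 0.0289 + 0.0144 + 0.1681 = 0.2798
O = 0.1846 / √(0.2228 × 0.2798) = 0.1846 / 0.249679 = 0.73935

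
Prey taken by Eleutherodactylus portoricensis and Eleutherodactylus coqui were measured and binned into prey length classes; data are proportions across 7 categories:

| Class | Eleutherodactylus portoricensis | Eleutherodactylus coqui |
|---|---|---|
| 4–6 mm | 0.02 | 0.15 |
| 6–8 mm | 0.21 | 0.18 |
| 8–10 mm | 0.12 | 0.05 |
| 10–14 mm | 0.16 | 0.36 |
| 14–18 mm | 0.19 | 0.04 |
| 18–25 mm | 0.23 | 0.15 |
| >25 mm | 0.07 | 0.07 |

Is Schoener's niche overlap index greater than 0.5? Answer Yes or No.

Σ|p₁ᵢ − p₂ᵢ| = 0.13 + 0.03 + 0.07 + 0.20 + 0.15 + 0.08 + 0.00 = 0.66
D = 1 − ½ × 0.66 = 1 − 0.330 = 0.6700
D = 0.6700 > 0.5 → Yes.

Yes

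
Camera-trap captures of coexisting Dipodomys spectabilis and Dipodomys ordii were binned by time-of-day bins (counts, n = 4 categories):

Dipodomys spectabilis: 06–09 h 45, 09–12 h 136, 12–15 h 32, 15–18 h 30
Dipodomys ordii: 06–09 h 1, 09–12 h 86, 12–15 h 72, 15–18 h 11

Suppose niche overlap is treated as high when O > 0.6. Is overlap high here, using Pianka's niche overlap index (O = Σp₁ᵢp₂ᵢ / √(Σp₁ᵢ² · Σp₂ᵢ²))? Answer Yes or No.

Yes

Proportions for Dipodomys spectabilis (n=243): 45/243=0.1852, 136/243=0.5597, 32/243=0.1317, 30/243=0.1235
Proportions for Dipodomys ordii (n=170): 1/170=0.0059, 86/170=0.5059, 72/170=0.4235, 11/170=0.0647
Σ p₁ᵢp₂ᵢ = 0.001093 + 0.283152 + 0.055775 + 0.007990 = 0.348010
Σp_1ᵢ² = 0.1852² + 0.5597² + 0.1317² + 0.1235² = 0.034299 + 0.313264 + 0.017345 + 0.015252 = 0.380160
Σp_2ᵢ² = 0.0059² + 0.5059² + 0.4235² + 0.0647² = 0.000035 + 0.255935 + 0.179352 + 0.004186 = 0.439508
O = 0.348010 / √(0.380160 × 0.439508) = 0.348010 / 0.4087583 = 0.8514
O = 0.8514 > 0.6 → Yes.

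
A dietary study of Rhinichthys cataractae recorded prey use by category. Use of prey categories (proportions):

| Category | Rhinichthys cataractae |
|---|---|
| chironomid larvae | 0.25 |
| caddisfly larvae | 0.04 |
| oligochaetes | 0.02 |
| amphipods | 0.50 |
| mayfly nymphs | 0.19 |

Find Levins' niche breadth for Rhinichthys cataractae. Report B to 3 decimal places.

Σpᵢ² = 0.25² + 0.04² + 0.02² + 0.50² + 0.19² = 0.0625 + 0.0016 + 0.0004 + 0.2500 + 0.0361 = 0.3506
B = 1 / 0.3506 = 2.85225

2.852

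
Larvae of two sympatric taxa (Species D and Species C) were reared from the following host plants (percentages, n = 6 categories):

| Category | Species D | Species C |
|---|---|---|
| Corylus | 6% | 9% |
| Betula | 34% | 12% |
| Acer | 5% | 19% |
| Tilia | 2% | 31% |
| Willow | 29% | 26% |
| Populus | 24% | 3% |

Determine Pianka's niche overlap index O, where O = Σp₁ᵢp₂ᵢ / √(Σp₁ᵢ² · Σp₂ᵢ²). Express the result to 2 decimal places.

0.60

Convert percentages to proportions (divide by 100).
Σ p₁ᵢp₂ᵢ = 0.0054 + 0.0408 + 0.0095 + 0.0062 + 0.0754 + 0.0072 = 0.1445
Σp_1ᵢ² = 0.06² + 0.34² + 0.05² + 0.02² + 0.29² + 0.24² = 0.0036 + 0.1156 + 0.0025 + 0.0004 + 0.0841 + 0.0576 = 0.2638
Σp_2ᵢ² = 0.09² + 0.12² + 0.19² + 0.31² + 0.26² + 0.03² = 0.0081 + 0.0144 + 0.0361 + 0.0961 + 0.0676 + 0.0009 = 0.2232
O = 0.1445 / √(0.2638 × 0.2232) = 0.1445 / 0.24265 = 0.5955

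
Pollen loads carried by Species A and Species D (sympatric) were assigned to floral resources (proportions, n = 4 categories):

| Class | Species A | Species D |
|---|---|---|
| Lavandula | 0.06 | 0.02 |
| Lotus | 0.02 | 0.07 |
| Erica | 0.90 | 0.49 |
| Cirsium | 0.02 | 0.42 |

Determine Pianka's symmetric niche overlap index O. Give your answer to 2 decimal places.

Σ p₁ᵢp₂ᵢ = 0.0012 + 0.0014 + 0.4410 + 0.0084 = 0.4520
Σp_1ᵢ² = 0.06² + 0.02² + 0.90² + 0.02² = 0.0036 + 0.0004 + 0.8100 + 0.0004 = 0.8144
Σp_2ᵢ² = 0.02² + 0.07² + 0.49² + 0.42² = 0.0004 + 0.0049 + 0.2401 + 0.1764 = 0.4218
O = 0.4520 / √(0.8144 × 0.4218) = 0.4520 / 0.58610 = 0.7712

0.77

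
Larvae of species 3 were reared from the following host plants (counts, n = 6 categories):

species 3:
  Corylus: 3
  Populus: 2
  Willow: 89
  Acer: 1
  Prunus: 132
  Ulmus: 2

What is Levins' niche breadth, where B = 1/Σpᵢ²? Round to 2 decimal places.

2.07

Proportions for species 3 (n=229): 3/229=0.0131, 2/229=0.0087, 89/229=0.3886, 1/229=0.0044, 132/229=0.5764, 2/229=0.0087
Σpᵢ² = 0.0131² + 0.0087² + 0.3886² + 0.0044² + 0.5764² + 0.0087² = 0.000172 + 0.000076 + 0.151010 + 0.000019 + 0.332237 + 0.000076 = 0.483590
B = 1 / 0.483590 = 2.0679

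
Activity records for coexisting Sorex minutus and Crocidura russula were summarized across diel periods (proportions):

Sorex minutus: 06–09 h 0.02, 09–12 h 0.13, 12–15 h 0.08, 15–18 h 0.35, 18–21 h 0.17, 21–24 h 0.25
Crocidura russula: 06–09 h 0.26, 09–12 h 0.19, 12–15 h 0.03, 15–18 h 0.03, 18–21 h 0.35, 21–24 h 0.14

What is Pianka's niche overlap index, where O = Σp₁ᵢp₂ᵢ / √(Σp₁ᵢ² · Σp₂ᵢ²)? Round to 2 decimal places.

Σ p₁ᵢp₂ᵢ = 0.0052 + 0.0247 + 0.0024 + 0.0105 + 0.0595 + 0.0350 = 0.1373
Σp_1ᵢ² = 0.02² + 0.13² + 0.08² + 0.35² + 0.17² + 0.25² = 0.0004 + 0.0169 + 0.0064 + 0.1225 + 0.0289 + 0.0625 = 0.2376
Σp_2ᵢ² = 0.26² + 0.19² + 0.03² + 0.03² + 0.35² + 0.14² = 0.0676 + 0.0361 + 0.0009 + 0.0009 + 0.1225 + 0.0196 = 0.2476
O = 0.1373 / √(0.2376 × 0.2476) = 0.1373 / 0.24255 = 0.5661

0.57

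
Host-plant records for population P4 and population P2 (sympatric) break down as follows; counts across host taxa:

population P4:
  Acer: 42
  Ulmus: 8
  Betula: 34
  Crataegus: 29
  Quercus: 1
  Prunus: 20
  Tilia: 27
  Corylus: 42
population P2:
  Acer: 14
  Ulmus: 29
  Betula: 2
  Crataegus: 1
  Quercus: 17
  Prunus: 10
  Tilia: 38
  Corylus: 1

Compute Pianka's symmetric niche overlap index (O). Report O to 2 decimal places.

Proportions for population P4 (n=203): 42/203=0.2069, 8/203=0.0394, 34/203=0.1675, 29/203=0.1429, 1/203=0.0049, 20/203=0.0985, 27/203=0.1330, 42/203=0.2069
Proportions for population P2 (n=112): 14/112=0.1250, 29/112=0.2589, 2/112=0.0179, 1/112=0.0089, 17/112=0.1518, 10/112=0.0893, 38/112=0.3393, 1/112=0.0089
Σ p₁ᵢp₂ᵢ = 0.025863 + 0.010201 + 0.002998 + 0.001272 + 0.000744 + 0.008796 + 0.045127 + 0.001841 = 0.096842
Σp_1ᵢ² = 0.2069² + 0.0394² + 0.1675² + 0.1429² + 0.0049² + 0.0985² + 0.1330² + 0.2069² = 0.042808 + 0.001552 + 0.028056 + 0.020420 + 0.000024 + 0.009702 + 0.017689 + 0.042808 = 0.163059
Σp_2ᵢ² = 0.1250² + 0.2589² + 0.0179² + 0.0089² + 0.1518² + 0.0893² + 0.3393² + 0.0089² = 0.015625 + 0.067029 + 0.000320 + 0.000079 + 0.023043 + 0.007974 + 0.115124 + 0.000079 = 0.229273
O = 0.096842 / √(0.163059 × 0.229273) = 0.096842 / 0.1933521 = 0.5009

0.50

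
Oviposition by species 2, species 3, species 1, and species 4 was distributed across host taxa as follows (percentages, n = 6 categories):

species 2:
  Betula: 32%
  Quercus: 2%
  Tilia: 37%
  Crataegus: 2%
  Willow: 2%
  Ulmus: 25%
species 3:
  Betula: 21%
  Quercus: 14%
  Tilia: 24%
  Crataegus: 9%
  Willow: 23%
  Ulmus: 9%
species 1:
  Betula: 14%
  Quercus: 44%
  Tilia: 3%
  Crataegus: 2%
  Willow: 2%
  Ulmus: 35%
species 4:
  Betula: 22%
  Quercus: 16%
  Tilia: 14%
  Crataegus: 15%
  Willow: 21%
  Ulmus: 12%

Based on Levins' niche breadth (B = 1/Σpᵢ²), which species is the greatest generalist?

Convert percentages to proportions (divide by 100).
Σp_2ᵢ² = 0.32² + 0.02² + 0.37² + 0.02² + 0.02² + 0.25² = 0.1024 + 0.0004 + 0.1369 + 0.0004 + 0.0004 + 0.0625 = 0.3030
B_2 = 1 / 0.3030 = 3.3003
Σp_3ᵢ² = 0.21² + 0.14² + 0.24² + 0.09² + 0.23² + 0.09² = 0.0441 + 0.0196 + 0.0576 + 0.0081 + 0.0529 + 0.0081 = 0.1904
B_3 = 1 / 0.1904 = 5.2521
Σp_1ᵢ² = 0.14² + 0.44² + 0.03² + 0.02² + 0.02² + 0.35² = 0.0196 + 0.1936 + 0.0009 + 0.0004 + 0.0004 + 0.1225 = 0.3374
B_1 = 1 / 0.3374 = 2.9638
Σp_4ᵢ² = 0.22² + 0.16² + 0.14² + 0.15² + 0.21² + 0.12² = 0.0484 + 0.0256 + 0.0196 + 0.0225 + 0.0441 + 0.0144 = 0.1746
B_4 = 1 / 0.1746 = 5.7274
Highest B → broadest niche (most generalist): species 4 (B = 5.73).

species 4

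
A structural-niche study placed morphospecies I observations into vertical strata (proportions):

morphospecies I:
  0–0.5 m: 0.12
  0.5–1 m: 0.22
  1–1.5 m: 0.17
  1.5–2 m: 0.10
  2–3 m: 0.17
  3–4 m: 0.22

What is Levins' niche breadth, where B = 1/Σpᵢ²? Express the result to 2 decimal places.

Σpᵢ² = 0.12² + 0.22² + 0.17² + 0.10² + 0.17² + 0.22² = 0.0144 + 0.0484 + 0.0289 + 0.0100 + 0.0289 + 0.0484 = 0.1790
B = 1 / 0.1790 = 5.5866

5.59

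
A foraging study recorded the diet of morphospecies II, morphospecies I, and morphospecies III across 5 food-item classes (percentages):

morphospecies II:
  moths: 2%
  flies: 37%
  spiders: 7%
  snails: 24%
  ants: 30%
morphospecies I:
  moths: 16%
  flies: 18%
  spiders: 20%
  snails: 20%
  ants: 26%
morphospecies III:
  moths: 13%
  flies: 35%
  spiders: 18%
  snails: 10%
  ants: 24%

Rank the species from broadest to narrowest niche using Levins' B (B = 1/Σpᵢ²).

morphospecies I > morphospecies III > morphospecies II

Convert percentages to proportions (divide by 100).
Σp_IIᵢ² = 0.02² + 0.37² + 0.07² + 0.24² + 0.30² = 0.0004 + 0.1369 + 0.0049 + 0.0576 + 0.0900 = 0.2898
B_II = 1 / 0.2898 = 3.4507
Σp_Iᵢ² = 0.16² + 0.18² + 0.20² + 0.20² + 0.26² = 0.0256 + 0.0324 + 0.0400 + 0.0400 + 0.0676 = 0.2056
B_I = 1 / 0.2056 = 4.8638
Σp_IIIᵢ² = 0.13² + 0.35² + 0.18² + 0.10² + 0.24² = 0.0169 + 0.1225 + 0.0324 + 0.0100 + 0.0576 = 0.2394
B_III = 1 / 0.2394 = 4.1771
Ranking by B (broadest → narrowest): morphospecies I (4.86) > morphospecies III (4.18) > morphospecies II (3.45)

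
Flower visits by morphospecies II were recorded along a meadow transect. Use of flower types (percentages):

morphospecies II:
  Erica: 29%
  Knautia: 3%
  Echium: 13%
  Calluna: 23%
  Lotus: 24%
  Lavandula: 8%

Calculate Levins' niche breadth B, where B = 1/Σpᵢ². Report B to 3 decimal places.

4.570

Convert percentages to proportions (divide by 100).
Σpᵢ² = 0.29² + 0.03² + 0.13² + 0.23² + 0.24² + 0.08² = 0.0841 + 0.0009 + 0.0169 + 0.0529 + 0.0576 + 0.0064 = 0.2188
B = 1 / 0.2188 = 4.57038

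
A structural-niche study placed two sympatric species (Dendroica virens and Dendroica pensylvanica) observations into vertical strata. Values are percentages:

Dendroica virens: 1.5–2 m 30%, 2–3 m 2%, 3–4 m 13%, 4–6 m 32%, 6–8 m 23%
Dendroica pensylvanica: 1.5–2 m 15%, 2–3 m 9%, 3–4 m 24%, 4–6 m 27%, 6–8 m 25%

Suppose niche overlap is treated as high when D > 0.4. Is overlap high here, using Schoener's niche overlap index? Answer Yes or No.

Yes

Convert percentages to proportions (divide by 100).
Σ|p₁ᵢ − p₂ᵢ| = 0.15 + 0.07 + 0.11 + 0.05 + 0.02 = 0.40
D = 1 − ½ × 0.40 = 1 − 0.200 = 0.8000
D = 0.8000 > 0.4 → Yes.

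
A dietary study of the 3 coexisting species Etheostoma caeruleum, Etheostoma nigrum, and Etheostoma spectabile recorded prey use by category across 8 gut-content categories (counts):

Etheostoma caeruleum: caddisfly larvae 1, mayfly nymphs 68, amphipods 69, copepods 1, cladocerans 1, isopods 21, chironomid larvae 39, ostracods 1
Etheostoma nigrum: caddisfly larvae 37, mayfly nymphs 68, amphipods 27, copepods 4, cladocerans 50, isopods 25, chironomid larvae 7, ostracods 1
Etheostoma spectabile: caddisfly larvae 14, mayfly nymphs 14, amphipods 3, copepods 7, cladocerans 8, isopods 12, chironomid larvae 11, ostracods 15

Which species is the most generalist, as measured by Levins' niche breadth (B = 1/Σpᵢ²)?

Proportions for Etheostoma caeruleum (n=201): 1/201=0.0050, 68/201=0.3383, 69/201=0.3433, 1/201=0.0050, 1/201=0.0050, 21/201=0.1045, 39/201=0.1940, 1/201=0.0050
Proportions for Etheostoma nigrum (n=219): 37/219=0.1689, 68/219=0.3105, 27/219=0.1233, 4/219=0.0183, 50/219=0.2283, 25/219=0.1142, 7/219=0.0320, 1/219=0.0046
Proportions for Etheostoma spectabile (n=84): 14/84=0.1667, 14/84=0.1667, 3/84=0.0357, 7/84=0.0833, 8/84=0.0952, 12/84=0.1429, 11/84=0.1310, 15/84=0.1786
Σp_caerᵢ² = 0.0050² + 0.3383² + 0.3433² + 0.0050² + 0.0050² + 0.1045² + 0.1940² + 0.0050² = 0.000025 + 0.114447 + 0.117855 + 0.000025 + 0.000025 + 0.010920 + 0.037636 + 0.000025 = 0.280958
B_caer = 1 / 0.280958 = 3.5593
Σp_nigrᵢ² = 0.1689² + 0.3105² + 0.1233² + 0.0183² + 0.2283² + 0.1142² + 0.0320² + 0.0046² = 0.028527 + 0.096410 + 0.015203 + 0.000335 + 0.052121 + 0.013042 + 0.001024 + 0.000021 = 0.206683
B_nigr = 1 / 0.206683 = 4.8383
Σp_specᵢ² = 0.1667² + 0.1667² + 0.0357² + 0.0833² + 0.0952² + 0.1429² + 0.1310² + 0.1786² = 0.027789 + 0.027789 + 0.001274 + 0.006939 + 0.009063 + 0.020420 + 0.017161 + 0.031898 = 0.142333
B_spec = 1 / 0.142333 = 7.0258
Highest B → broadest niche (most generalist): Etheostoma spectabile (B = 7.03).

Etheostoma spectabile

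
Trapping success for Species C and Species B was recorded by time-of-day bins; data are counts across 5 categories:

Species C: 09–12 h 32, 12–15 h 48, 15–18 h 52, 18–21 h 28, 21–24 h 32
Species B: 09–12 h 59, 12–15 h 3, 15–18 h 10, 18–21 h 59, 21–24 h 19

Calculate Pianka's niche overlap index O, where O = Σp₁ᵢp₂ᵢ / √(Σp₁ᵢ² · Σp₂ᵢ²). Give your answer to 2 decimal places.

Proportions for Species C (n=192): 32/192=0.1667, 48/192=0.2500, 52/192=0.2708, 28/192=0.1458, 32/192=0.1667
Proportions for Species B (n=150): 59/150=0.3933, 3/150=0.0200, 10/150=0.0667, 59/150=0.3933, 19/150=0.1267
Σ p₁ᵢp₂ᵢ = 0.065563 + 0.005000 + 0.018062 + 0.057343 + 0.021121 = 0.167089
Σp_1ᵢ² = 0.1667² + 0.2500² + 0.2708² + 0.1458² + 0.1667² = 0.027789 + 0.062500 + 0.073333 + 0.021258 + 0.027789 = 0.212669
Σp_2ᵢ² = 0.3933² + 0.0200² + 0.0667² + 0.3933² + 0.1267² = 0.154685 + 0.000400 + 0.004449 + 0.154685 + 0.016053 = 0.330272
O = 0.167089 / √(0.212669 × 0.330272) = 0.167089 / 0.2650257 = 0.6305

0.63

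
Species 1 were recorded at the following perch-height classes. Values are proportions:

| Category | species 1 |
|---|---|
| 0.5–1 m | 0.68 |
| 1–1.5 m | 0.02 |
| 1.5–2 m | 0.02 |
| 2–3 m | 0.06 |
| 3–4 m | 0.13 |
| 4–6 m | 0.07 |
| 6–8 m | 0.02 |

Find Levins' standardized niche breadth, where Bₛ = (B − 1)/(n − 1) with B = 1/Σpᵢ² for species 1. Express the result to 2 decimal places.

0.17

Σpᵢ² = 0.68² + 0.02² + 0.02² + 0.06² + 0.13² + 0.07² + 0.02² = 0.4624 + 0.0004 + 0.0004 + 0.0036 + 0.0169 + 0.0049 + 0.0004 = 0.4890
B = 1 / 0.4890 = 2.0450
Bₛ = (B − 1)/(n − 1) = (2.0450 − 1)/(7 − 1) = 1.0450/6 = 0.1742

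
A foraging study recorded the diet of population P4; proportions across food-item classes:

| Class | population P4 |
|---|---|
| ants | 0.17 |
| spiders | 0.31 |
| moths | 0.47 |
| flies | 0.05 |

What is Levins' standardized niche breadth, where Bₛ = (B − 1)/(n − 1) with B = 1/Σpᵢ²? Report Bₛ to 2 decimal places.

0.62

Σpᵢ² = 0.17² + 0.31² + 0.47² + 0.05² = 0.0289 + 0.0961 + 0.2209 + 0.0025 = 0.3484
B = 1 / 0.3484 = 2.8703
Bₛ = (B − 1)/(n − 1) = (2.8703 − 1)/(4 − 1) = 1.8703/3 = 0.6234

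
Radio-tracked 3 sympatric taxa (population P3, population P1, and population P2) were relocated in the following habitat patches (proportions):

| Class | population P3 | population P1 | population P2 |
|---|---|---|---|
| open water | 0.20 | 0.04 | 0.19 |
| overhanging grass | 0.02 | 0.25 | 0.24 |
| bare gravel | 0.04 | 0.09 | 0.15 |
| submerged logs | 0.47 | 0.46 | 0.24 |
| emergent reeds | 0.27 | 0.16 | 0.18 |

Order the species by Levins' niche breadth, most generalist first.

Σp_P3ᵢ² = 0.20² + 0.02² + 0.04² + 0.47² + 0.27² = 0.0400 + 0.0004 + 0.0016 + 0.2209 + 0.0729 = 0.3358
B_P3 = 1 / 0.3358 = 2.9780
Σp_P1ᵢ² = 0.04² + 0.25² + 0.09² + 0.46² + 0.16² = 0.0016 + 0.0625 + 0.0081 + 0.2116 + 0.0256 = 0.3094
B_P1 = 1 / 0.3094 = 3.2321
Σp_P2ᵢ² = 0.19² + 0.24² + 0.15² + 0.24² + 0.18² = 0.0361 + 0.0576 + 0.0225 + 0.0576 + 0.0324 = 0.2062
B_P2 = 1 / 0.2062 = 4.8497
Ranking by B (broadest → narrowest): population P2 (4.85) > population P1 (3.23) > population P3 (2.98)

population P2 > population P1 > population P3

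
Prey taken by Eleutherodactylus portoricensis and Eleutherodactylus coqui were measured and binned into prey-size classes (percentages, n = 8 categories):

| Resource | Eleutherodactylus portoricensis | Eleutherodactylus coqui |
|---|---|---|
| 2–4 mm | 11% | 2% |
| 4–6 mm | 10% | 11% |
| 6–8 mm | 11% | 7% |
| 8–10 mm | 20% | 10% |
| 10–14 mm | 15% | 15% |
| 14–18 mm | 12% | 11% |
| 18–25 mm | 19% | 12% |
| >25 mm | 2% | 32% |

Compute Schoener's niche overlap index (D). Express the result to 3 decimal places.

Convert percentages to proportions (divide by 100).
Σ|p₁ᵢ − p₂ᵢ| = 0.09 + 0.01 + 0.04 + 0.10 + 0.00 + 0.01 + 0.07 + 0.30 = 0.62
D = 1 − ½ × 0.62 = 1 − 0.310 = 0.69000

0.690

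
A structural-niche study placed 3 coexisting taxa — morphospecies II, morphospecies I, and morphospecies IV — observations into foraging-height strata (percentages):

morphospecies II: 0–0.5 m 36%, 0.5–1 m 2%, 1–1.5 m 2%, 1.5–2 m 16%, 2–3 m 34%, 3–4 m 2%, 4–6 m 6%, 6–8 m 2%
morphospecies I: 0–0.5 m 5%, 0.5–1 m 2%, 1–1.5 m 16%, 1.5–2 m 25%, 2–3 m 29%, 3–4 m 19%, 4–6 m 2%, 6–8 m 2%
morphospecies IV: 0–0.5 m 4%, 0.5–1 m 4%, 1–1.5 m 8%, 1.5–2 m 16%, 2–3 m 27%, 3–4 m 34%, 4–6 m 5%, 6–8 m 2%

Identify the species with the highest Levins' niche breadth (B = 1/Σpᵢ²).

morphospecies I

Convert percentages to proportions (divide by 100).
Σp_IIᵢ² = 0.36² + 0.02² + 0.02² + 0.16² + 0.34² + 0.02² + 0.06² + 0.02² = 0.1296 + 0.0004 + 0.0004 + 0.0256 + 0.1156 + 0.0004 + 0.0036 + 0.0004 = 0.2760
B_II = 1 / 0.2760 = 3.6232
Σp_Iᵢ² = 0.05² + 0.02² + 0.16² + 0.25² + 0.29² + 0.19² + 0.02² + 0.02² = 0.0025 + 0.0004 + 0.0256 + 0.0625 + 0.0841 + 0.0361 + 0.0004 + 0.0004 = 0.2120
B_I = 1 / 0.2120 = 4.7170
Σp_IVᵢ² = 0.04² + 0.04² + 0.08² + 0.16² + 0.27² + 0.34² + 0.05² + 0.02² = 0.0016 + 0.0016 + 0.0064 + 0.0256 + 0.0729 + 0.1156 + 0.0025 + 0.0004 = 0.2266
B_IV = 1 / 0.2266 = 4.4131
Highest B → broadest niche (most generalist): morphospecies I (B = 4.72).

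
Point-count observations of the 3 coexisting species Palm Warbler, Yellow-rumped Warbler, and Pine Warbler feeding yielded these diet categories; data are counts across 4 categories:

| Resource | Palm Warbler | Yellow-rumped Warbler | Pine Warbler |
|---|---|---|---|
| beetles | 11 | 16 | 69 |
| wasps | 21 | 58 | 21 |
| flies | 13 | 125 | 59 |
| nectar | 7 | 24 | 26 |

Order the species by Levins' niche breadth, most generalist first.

Proportions for Palm Warbler (n=52): 11/52=0.2115, 21/52=0.4038, 13/52=0.2500, 7/52=0.1346
Proportions for Yellow-rumped Warbler (n=223): 16/223=0.0717, 58/223=0.2601, 125/223=0.5605, 24/223=0.1076
Proportions for Pine Warbler (n=175): 69/175=0.3943, 21/175=0.1200, 59/175=0.3371, 26/175=0.1486
Σp_Palmᵢ² = 0.2115² + 0.4038² + 0.2500² + 0.1346² = 0.044732 + 0.163054 + 0.062500 + 0.018117 = 0.288403
B_Palm = 1 / 0.288403 = 3.4674
Σp_Yellᵢ² = 0.0717² + 0.2601² + 0.5605² + 0.1076² = 0.005141 + 0.067652 + 0.314160 + 0.011578 = 0.398531
B_Yell = 1 / 0.398531 = 2.5092
Σp_Pineᵢ² = 0.3943² + 0.1200² + 0.3371² + 0.1486² = 0.155472 + 0.014400 + 0.113636 + 0.022082 = 0.305590
B_Pine = 1 / 0.305590 = 3.2724
Ranking by B (broadest → narrowest): Palm Warbler (3.47) > Pine Warbler (3.27) > Yellow-rumped Warbler (2.51)

Palm Warbler > Pine Warbler > Yellow-rumped Warbler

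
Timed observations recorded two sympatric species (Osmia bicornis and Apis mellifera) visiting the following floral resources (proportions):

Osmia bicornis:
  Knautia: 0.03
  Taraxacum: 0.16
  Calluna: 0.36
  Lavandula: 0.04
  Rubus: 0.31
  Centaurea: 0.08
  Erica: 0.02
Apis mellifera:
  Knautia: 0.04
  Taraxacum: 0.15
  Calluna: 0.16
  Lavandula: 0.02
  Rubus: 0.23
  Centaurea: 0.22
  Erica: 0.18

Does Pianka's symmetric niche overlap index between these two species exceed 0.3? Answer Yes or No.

Σ p₁ᵢp₂ᵢ = 0.0012 + 0.0240 + 0.0576 + 0.0008 + 0.0713 + 0.0176 + 0.0036 = 0.1761
Σp_1ᵢ² = 0.03² + 0.16² + 0.36² + 0.04² + 0.31² + 0.08² + 0.02² = 0.0009 + 0.0256 + 0.1296 + 0.0016 + 0.0961 + 0.0064 + 0.0004 = 0.2606
Σp_2ᵢ² = 0.04² + 0.15² + 0.16² + 0.02² + 0.23² + 0.22² + 0.18² = 0.0016 + 0.0225 + 0.0256 + 0.0004 + 0.0529 + 0.0484 + 0.0324 = 0.1838
O = 0.1761 / √(0.2606 × 0.1838) = 0.1761 / 0.21886 = 0.8046
O = 0.8046 > 0.3 → Yes.

Yes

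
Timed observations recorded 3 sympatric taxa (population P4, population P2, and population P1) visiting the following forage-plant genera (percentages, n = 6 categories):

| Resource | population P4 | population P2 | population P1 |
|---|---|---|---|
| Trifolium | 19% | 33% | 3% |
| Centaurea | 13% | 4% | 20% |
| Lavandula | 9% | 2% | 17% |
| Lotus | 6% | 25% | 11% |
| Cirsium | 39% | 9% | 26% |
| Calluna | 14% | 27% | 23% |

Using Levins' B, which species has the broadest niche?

population P1

Convert percentages to proportions (divide by 100).
Σp_P4ᵢ² = 0.19² + 0.13² + 0.09² + 0.06² + 0.39² + 0.14² = 0.0361 + 0.0169 + 0.0081 + 0.0036 + 0.1521 + 0.0196 = 0.2364
B_P4 = 1 / 0.2364 = 4.2301
Σp_P2ᵢ² = 0.33² + 0.04² + 0.02² + 0.25² + 0.09² + 0.27² = 0.1089 + 0.0016 + 0.0004 + 0.0625 + 0.0081 + 0.0729 = 0.2544
B_P2 = 1 / 0.2544 = 3.9308
Σp_P1ᵢ² = 0.03² + 0.20² + 0.17² + 0.11² + 0.26² + 0.23² = 0.0009 + 0.0400 + 0.0289 + 0.0121 + 0.0676 + 0.0529 = 0.2024
B_P1 = 1 / 0.2024 = 4.9407
Highest B → broadest niche (most generalist): population P1 (B = 4.94).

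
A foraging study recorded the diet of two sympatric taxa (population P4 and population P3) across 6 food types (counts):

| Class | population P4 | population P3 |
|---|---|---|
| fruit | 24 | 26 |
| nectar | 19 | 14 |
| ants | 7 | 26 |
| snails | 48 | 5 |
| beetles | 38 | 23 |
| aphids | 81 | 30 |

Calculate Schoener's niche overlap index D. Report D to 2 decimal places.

Proportions for population P4 (n=217): 24/217=0.1106, 19/217=0.0876, 7/217=0.0323, 48/217=0.2212, 38/217=0.1751, 81/217=0.3733
Proportions for population P3 (n=124): 26/124=0.2097, 14/124=0.1129, 26/124=0.2097, 5/124=0.0403, 23/124=0.1855, 30/124=0.2419
Σ|p₁ᵢ − p₂ᵢ| = 0.0991 + 0.0253 + 0.1774 + 0.1809 + 0.0104 + 0.1314 = 0.6245
D = 1 − ½ × 0.6245 = 1 − 0.31225 = 0.68775

0.69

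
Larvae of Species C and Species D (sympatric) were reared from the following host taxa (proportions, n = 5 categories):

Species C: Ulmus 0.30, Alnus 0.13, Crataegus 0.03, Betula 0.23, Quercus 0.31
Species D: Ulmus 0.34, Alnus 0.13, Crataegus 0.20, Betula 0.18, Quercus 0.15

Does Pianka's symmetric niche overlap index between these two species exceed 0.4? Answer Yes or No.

Yes

Σ p₁ᵢp₂ᵢ = 0.1020 + 0.0169 + 0.0060 + 0.0414 + 0.0465 = 0.2128
Σp_1ᵢ² = 0.30² + 0.13² + 0.03² + 0.23² + 0.31² = 0.0900 + 0.0169 + 0.0009 + 0.0529 + 0.0961 = 0.2568
Σp_2ᵢ² = 0.34² + 0.13² + 0.20² + 0.18² + 0.15² = 0.1156 + 0.0169 + 0.0400 + 0.0324 + 0.0225 = 0.2274
O = 0.2128 / √(0.2568 × 0.2274) = 0.2128 / 0.24165 = 0.8806
O = 0.8806 > 0.4 → Yes.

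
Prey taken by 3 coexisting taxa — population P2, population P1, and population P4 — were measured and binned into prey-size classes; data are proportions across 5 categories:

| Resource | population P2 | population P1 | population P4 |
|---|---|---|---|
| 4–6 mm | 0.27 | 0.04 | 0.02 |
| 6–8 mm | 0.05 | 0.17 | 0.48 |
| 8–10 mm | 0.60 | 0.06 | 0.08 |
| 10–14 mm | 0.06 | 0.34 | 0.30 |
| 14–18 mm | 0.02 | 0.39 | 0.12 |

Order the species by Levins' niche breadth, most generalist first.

Σp_P2ᵢ² = 0.27² + 0.05² + 0.60² + 0.06² + 0.02² = 0.0729 + 0.0025 + 0.3600 + 0.0036 + 0.0004 = 0.4394
B_P2 = 1 / 0.4394 = 2.2758
Σp_P1ᵢ² = 0.04² + 0.17² + 0.06² + 0.34² + 0.39² = 0.0016 + 0.0289 + 0.0036 + 0.1156 + 0.1521 = 0.3018
B_P1 = 1 / 0.3018 = 3.3135
Σp_P4ᵢ² = 0.02² + 0.48² + 0.08² + 0.30² + 0.12² = 0.0004 + 0.2304 + 0.0064 + 0.0900 + 0.0144 = 0.3416
B_P4 = 1 / 0.3416 = 2.9274
Ranking by B (broadest → narrowest): population P1 (3.31) > population P4 (2.93) > population P2 (2.28)

population P1 > population P4 > population P2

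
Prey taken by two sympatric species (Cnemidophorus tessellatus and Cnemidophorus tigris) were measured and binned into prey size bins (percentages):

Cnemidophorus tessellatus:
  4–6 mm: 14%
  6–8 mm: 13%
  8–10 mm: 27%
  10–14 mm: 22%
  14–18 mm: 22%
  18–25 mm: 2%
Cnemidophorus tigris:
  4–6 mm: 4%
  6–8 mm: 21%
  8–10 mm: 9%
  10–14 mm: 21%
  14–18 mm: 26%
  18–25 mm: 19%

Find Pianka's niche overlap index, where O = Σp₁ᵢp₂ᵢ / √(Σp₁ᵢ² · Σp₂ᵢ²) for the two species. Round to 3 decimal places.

0.806

Convert percentages to proportions (divide by 100).
Σ p₁ᵢp₂ᵢ = 0.0056 + 0.0273 + 0.0243 + 0.0462 + 0.0572 + 0.0038 = 0.1644
Σp_1ᵢ² = 0.14² + 0.13² + 0.27² + 0.22² + 0.22² + 0.02² = 0.0196 + 0.0169 + 0.0729 + 0.0484 + 0.0484 + 0.0004 = 0.2066
Σp_2ᵢ² = 0.04² + 0.21² + 0.09² + 0.21² + 0.26² + 0.19² = 0.0016 + 0.0441 + 0.0081 + 0.0441 + 0.0676 + 0.0361 = 0.2016
O = 0.1644 / √(0.2066 × 0.2016) = 0.1644 / 0.204085 = 0.80555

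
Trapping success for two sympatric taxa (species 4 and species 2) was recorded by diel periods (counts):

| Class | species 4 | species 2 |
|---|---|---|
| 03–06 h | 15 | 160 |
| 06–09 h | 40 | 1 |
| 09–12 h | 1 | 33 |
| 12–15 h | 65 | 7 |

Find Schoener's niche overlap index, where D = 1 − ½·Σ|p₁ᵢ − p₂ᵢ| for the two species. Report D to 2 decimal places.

Proportions for species 4 (n=121): 15/121=0.1240, 40/121=0.3306, 1/121=0.0083, 65/121=0.5372
Proportions for species 2 (n=201): 160/201=0.7960, 1/201=0.0050, 33/201=0.1642, 7/201=0.0348
Σ|p₁ᵢ − p₂ᵢ| = 0.6720 + 0.3256 + 0.1559 + 0.5024 = 1.6559
D = 1 − ½ × 1.6559 = 1 − 0.82795 = 0.17205

0.17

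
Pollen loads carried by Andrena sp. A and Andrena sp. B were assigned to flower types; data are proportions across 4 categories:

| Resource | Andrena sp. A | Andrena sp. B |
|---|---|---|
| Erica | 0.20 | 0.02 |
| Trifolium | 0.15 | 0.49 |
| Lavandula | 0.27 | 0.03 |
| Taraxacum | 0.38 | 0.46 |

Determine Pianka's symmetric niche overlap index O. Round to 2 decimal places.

Σ p₁ᵢp₂ᵢ = 0.0040 + 0.0735 + 0.0081 + 0.1748 = 0.2604
Σp_1ᵢ² = 0.20² + 0.15² + 0.27² + 0.38² = 0.0400 + 0.0225 + 0.0729 + 0.1444 = 0.2798
Σp_2ᵢ² = 0.02² + 0.49² + 0.03² + 0.46² = 0.0004 + 0.2401 + 0.0009 + 0.2116 = 0.4530
O = 0.2604 / √(0.2798 × 0.4530) = 0.2604 / 0.35602 = 0.7314

0.73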